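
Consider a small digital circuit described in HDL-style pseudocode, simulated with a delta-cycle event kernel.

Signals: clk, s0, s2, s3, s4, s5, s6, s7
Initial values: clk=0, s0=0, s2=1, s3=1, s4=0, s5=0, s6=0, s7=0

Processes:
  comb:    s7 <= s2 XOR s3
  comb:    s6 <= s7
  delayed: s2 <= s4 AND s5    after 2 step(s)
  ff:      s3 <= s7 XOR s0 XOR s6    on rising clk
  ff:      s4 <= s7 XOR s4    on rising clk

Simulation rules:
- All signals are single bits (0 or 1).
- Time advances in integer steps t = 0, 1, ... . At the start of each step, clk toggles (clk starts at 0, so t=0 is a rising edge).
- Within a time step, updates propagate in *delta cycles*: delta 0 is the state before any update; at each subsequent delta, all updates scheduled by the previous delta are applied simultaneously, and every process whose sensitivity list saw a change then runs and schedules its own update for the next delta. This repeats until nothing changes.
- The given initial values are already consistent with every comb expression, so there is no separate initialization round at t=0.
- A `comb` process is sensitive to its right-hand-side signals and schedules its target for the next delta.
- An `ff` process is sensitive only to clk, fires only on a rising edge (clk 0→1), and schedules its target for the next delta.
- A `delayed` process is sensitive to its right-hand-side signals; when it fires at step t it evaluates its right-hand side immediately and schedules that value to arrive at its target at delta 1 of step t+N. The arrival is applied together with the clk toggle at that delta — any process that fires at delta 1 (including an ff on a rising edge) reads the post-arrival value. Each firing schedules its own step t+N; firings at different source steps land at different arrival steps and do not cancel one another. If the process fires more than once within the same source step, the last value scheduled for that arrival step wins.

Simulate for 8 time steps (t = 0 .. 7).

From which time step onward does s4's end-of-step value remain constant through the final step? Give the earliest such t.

[bits: s3,s4,s2,s0,s5,s7,clk,s6]
t=0: Δ0=10100000 Δ1=10100010 Δ2=00100010 Δ3=00100110 Δ4=00100111 | 4Δ
t=1: Δ0=00100111 Δ1=00100101 | 1Δ
t=2: Δ0=00100101 Δ1=00100111 Δ2=01100111 | 2Δ
t=3: Δ0=01100111 Δ1=01100101 | 1Δ
t=4: Δ0=01100101 Δ1=01000111 Δ2=00000011 Δ3=00000010 | 3Δ
t=5: Δ0=00000010 Δ1=00000000 | 1Δ
t=6: Δ0=00000000 Δ1=00000010 | 1Δ
t=7: Δ0=00000010 Δ1=00000000 | 1Δ

4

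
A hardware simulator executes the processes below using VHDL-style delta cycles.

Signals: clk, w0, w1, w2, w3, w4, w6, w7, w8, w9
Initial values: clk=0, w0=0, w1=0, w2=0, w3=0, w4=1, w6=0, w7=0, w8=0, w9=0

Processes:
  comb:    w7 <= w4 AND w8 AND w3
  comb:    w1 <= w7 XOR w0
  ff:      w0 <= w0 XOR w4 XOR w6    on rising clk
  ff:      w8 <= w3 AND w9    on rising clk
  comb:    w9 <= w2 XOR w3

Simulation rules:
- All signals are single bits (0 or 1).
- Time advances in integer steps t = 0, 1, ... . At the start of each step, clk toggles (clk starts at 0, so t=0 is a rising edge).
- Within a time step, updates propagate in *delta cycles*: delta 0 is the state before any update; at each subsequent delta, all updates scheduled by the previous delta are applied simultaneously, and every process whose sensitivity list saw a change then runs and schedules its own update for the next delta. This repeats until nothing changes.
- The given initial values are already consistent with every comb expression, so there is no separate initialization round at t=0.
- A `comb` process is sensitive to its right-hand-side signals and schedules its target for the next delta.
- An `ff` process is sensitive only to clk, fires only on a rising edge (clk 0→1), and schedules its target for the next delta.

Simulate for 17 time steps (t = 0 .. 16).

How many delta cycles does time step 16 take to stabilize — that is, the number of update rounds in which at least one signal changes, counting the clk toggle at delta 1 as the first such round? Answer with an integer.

3

t0.Δ0 w7=0 w6=0 w8=0 clk=0 w4=1 w1=0 w9=0 w3=0 w0=0 w2=0
t0.Δ1 w7=0 w6=0 w8=0 clk=1 w4=1 w1=0 w9=0 w3=0 w0=0 w2=0
t0.Δ2 w7=0 w6=0 w8=0 clk=1 w4=1 w1=0 w9=0 w3=0 w0=1 w2=0
t0.Δ3 w7=0 w6=0 w8=0 clk=1 w4=1 w1=1 w9=0 w3=0 w0=1 w2=0
t1.Δ0 w7=0 w6=0 w8=0 clk=1 w4=1 w1=1 w9=0 w3=0 w0=1 w2=0
t1.Δ1 w7=0 w6=0 w8=0 clk=0 w4=1 w1=1 w9=0 w3=0 w0=1 w2=0
t2.Δ0 w7=0 w6=0 w8=0 clk=0 w4=1 w1=1 w9=0 w3=0 w0=1 w2=0
t2.Δ1 w7=0 w6=0 w8=0 clk=1 w4=1 w1=1 w9=0 w3=0 w0=1 w2=0
t2.Δ2 w7=0 w6=0 w8=0 clk=1 w4=1 w1=1 w9=0 w3=0 w0=0 w2=0
t2.Δ3 w7=0 w6=0 w8=0 clk=1 w4=1 w1=0 w9=0 w3=0 w0=0 w2=0
t3.Δ0 w7=0 w6=0 w8=0 clk=1 w4=1 w1=0 w9=0 w3=0 w0=0 w2=0
t3.Δ1 w7=0 w6=0 w8=0 clk=0 w4=1 w1=0 w9=0 w3=0 w0=0 w2=0
t4.Δ0 w7=0 w6=0 w8=0 clk=0 w4=1 w1=0 w9=0 w3=0 w0=0 w2=0
t4.Δ1 w7=0 w6=0 w8=0 clk=1 w4=1 w1=0 w9=0 w3=0 w0=0 w2=0
t4.Δ2 w7=0 w6=0 w8=0 clk=1 w4=1 w1=0 w9=0 w3=0 w0=1 w2=0
t4.Δ3 w7=0 w6=0 w8=0 clk=1 w4=1 w1=1 w9=0 w3=0 w0=1 w2=0
t5.Δ0 w7=0 w6=0 w8=0 clk=1 w4=1 w1=1 w9=0 w3=0 w0=1 w2=0
t5.Δ1 w7=0 w6=0 w8=0 clk=0 w4=1 w1=1 w9=0 w3=0 w0=1 w2=0
t6.Δ0 w7=0 w6=0 w8=0 clk=0 w4=1 w1=1 w9=0 w3=0 w0=1 w2=0
t6.Δ1 w7=0 w6=0 w8=0 clk=1 w4=1 w1=1 w9=0 w3=0 w0=1 w2=0
t6.Δ2 w7=0 w6=0 w8=0 clk=1 w4=1 w1=1 w9=0 w3=0 w0=0 w2=0
t6.Δ3 w7=0 w6=0 w8=0 clk=1 w4=1 w1=0 w9=0 w3=0 w0=0 w2=0
t7.Δ0 w7=0 w6=0 w8=0 clk=1 w4=1 w1=0 w9=0 w3=0 w0=0 w2=0
t7.Δ1 w7=0 w6=0 w8=0 clk=0 w4=1 w1=0 w9=0 w3=0 w0=0 w2=0
t8.Δ0 w7=0 w6=0 w8=0 clk=0 w4=1 w1=0 w9=0 w3=0 w0=0 w2=0
t8.Δ1 w7=0 w6=0 w8=0 clk=1 w4=1 w1=0 w9=0 w3=0 w0=0 w2=0
t8.Δ2 w7=0 w6=0 w8=0 clk=1 w4=1 w1=0 w9=0 w3=0 w0=1 w2=0
t8.Δ3 w7=0 w6=0 w8=0 clk=1 w4=1 w1=1 w9=0 w3=0 w0=1 w2=0
t9.Δ0 w7=0 w6=0 w8=0 clk=1 w4=1 w1=1 w9=0 w3=0 w0=1 w2=0
t9.Δ1 w7=0 w6=0 w8=0 clk=0 w4=1 w1=1 w9=0 w3=0 w0=1 w2=0
t10.Δ0 w7=0 w6=0 w8=0 clk=0 w4=1 w1=1 w9=0 w3=0 w0=1 w2=0
t10.Δ1 w7=0 w6=0 w8=0 clk=1 w4=1 w1=1 w9=0 w3=0 w0=1 w2=0
t10.Δ2 w7=0 w6=0 w8=0 clk=1 w4=1 w1=1 w9=0 w3=0 w0=0 w2=0
t10.Δ3 w7=0 w6=0 w8=0 clk=1 w4=1 w1=0 w9=0 w3=0 w0=0 w2=0
t11.Δ0 w7=0 w6=0 w8=0 clk=1 w4=1 w1=0 w9=0 w3=0 w0=0 w2=0
t11.Δ1 w7=0 w6=0 w8=0 clk=0 w4=1 w1=0 w9=0 w3=0 w0=0 w2=0
t12.Δ0 w7=0 w6=0 w8=0 clk=0 w4=1 w1=0 w9=0 w3=0 w0=0 w2=0
t12.Δ1 w7=0 w6=0 w8=0 clk=1 w4=1 w1=0 w9=0 w3=0 w0=0 w2=0
t12.Δ2 w7=0 w6=0 w8=0 clk=1 w4=1 w1=0 w9=0 w3=0 w0=1 w2=0
t12.Δ3 w7=0 w6=0 w8=0 clk=1 w4=1 w1=1 w9=0 w3=0 w0=1 w2=0
t13.Δ0 w7=0 w6=0 w8=0 clk=1 w4=1 w1=1 w9=0 w3=0 w0=1 w2=0
t13.Δ1 w7=0 w6=0 w8=0 clk=0 w4=1 w1=1 w9=0 w3=0 w0=1 w2=0
t14.Δ0 w7=0 w6=0 w8=0 clk=0 w4=1 w1=1 w9=0 w3=0 w0=1 w2=0
t14.Δ1 w7=0 w6=0 w8=0 clk=1 w4=1 w1=1 w9=0 w3=0 w0=1 w2=0
t14.Δ2 w7=0 w6=0 w8=0 clk=1 w4=1 w1=1 w9=0 w3=0 w0=0 w2=0
t14.Δ3 w7=0 w6=0 w8=0 clk=1 w4=1 w1=0 w9=0 w3=0 w0=0 w2=0
t15.Δ0 w7=0 w6=0 w8=0 clk=1 w4=1 w1=0 w9=0 w3=0 w0=0 w2=0
t15.Δ1 w7=0 w6=0 w8=0 clk=0 w4=1 w1=0 w9=0 w3=0 w0=0 w2=0
t16.Δ0 w7=0 w6=0 w8=0 clk=0 w4=1 w1=0 w9=0 w3=0 w0=0 w2=0
t16.Δ1 w7=0 w6=0 w8=0 clk=1 w4=1 w1=0 w9=0 w3=0 w0=0 w2=0
t16.Δ2 w7=0 w6=0 w8=0 clk=1 w4=1 w1=0 w9=0 w3=0 w0=1 w2=0
t16.Δ3 w7=0 w6=0 w8=0 clk=1 w4=1 w1=1 w9=0 w3=0 w0=1 w2=0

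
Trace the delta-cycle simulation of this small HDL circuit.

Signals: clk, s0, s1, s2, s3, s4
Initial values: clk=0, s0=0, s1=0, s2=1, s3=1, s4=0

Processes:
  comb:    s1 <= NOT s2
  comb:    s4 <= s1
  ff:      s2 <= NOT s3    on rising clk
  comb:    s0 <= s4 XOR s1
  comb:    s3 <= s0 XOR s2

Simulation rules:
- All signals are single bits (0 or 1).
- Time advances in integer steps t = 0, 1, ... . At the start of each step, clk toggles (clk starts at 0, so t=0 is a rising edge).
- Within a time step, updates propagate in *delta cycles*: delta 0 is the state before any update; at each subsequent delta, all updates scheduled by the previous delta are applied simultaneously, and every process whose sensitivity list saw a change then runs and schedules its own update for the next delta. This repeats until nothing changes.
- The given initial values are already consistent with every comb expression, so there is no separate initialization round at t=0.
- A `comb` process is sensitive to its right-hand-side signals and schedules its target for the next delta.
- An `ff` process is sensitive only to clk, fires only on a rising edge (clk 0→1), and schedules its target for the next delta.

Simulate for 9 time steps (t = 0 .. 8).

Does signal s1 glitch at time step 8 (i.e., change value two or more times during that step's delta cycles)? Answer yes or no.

t=0 Δ0: clk=0 s0=0 s3=1 s1=0 s2=1 s4=0
  Δ1: clk:0→1
  Δ2: s2:1→0
  Δ3: s3:1→0, s1:0→1
  Δ4: s0:0→1, s4:0→1
  Δ5: s0:1→0, s3:0→1
  Δ6: s3:1→0
  (6Δ to stable)
t=1 Δ0: clk=1 s0=0 s3=0 s1=1 s2=0 s4=1
  Δ1: clk:1→0
  (1Δ to stable)
t=2 Δ0: clk=0 s0=0 s3=0 s1=1 s2=0 s4=1
  Δ1: clk:0→1
  Δ2: s2:0→1
  Δ3: s3:0→1, s1:1→0
  Δ4: s0:0→1, s4:1→0
  Δ5: s0:1→0, s3:1→0
  Δ6: s3:0→1
  (6Δ to stable)
t=3 Δ0: clk=1 s0=0 s3=1 s1=0 s2=1 s4=0
  Δ1: clk:1→0
  (1Δ to stable)
t=4 Δ0: clk=0 s0=0 s3=1 s1=0 s2=1 s4=0
  Δ1: clk:0→1
  Δ2: s2:1→0
  Δ3: s3:1→0, s1:0→1
  Δ4: s0:0→1, s4:0→1
  Δ5: s0:1→0, s3:0→1
  Δ6: s3:1→0
  (6Δ to stable)
t=5 Δ0: clk=1 s0=0 s3=0 s1=1 s2=0 s4=1
  Δ1: clk:1→0
  (1Δ to stable)
t=6 Δ0: clk=0 s0=0 s3=0 s1=1 s2=0 s4=1
  Δ1: clk:0→1
  Δ2: s2:0→1
  Δ3: s3:0→1, s1:1→0
  Δ4: s0:0→1, s4:1→0
  Δ5: s0:1→0, s3:1→0
  Δ6: s3:0→1
  (6Δ to stable)
t=7 Δ0: clk=1 s0=0 s3=1 s1=0 s2=1 s4=0
  Δ1: clk:1→0
  (1Δ to stable)
t=8 Δ0: clk=0 s0=0 s3=1 s1=0 s2=1 s4=0
  Δ1: clk:0→1
  Δ2: s2:1→0
  Δ3: s3:1→0, s1:0→1
  Δ4: s0:0→1, s4:0→1
  Δ5: s0:1→0, s3:0→1
  Δ6: s3:1→0
  (6Δ to stable)

no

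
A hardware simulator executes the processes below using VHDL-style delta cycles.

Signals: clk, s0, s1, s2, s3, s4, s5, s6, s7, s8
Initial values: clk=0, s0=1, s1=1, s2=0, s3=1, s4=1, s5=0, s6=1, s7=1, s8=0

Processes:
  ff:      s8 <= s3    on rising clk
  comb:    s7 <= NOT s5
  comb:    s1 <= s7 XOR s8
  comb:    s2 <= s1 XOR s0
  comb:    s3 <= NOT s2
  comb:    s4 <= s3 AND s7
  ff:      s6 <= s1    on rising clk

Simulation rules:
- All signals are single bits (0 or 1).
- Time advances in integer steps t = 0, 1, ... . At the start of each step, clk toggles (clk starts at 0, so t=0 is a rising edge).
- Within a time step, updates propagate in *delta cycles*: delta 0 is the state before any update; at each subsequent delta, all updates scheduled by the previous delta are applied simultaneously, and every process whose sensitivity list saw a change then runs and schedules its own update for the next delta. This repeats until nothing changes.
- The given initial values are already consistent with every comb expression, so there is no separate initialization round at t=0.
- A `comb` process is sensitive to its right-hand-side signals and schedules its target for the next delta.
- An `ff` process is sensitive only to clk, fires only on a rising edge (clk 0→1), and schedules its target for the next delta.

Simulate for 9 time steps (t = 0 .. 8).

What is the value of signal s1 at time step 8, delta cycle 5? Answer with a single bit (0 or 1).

t0.Δ0 s1=1 s7=1 s5=0 s8=0 s3=1 s0=1 s4=1 s6=1 clk=0 s2=0
t0.Δ1 s1=1 s7=1 s5=0 s8=0 s3=1 s0=1 s4=1 s6=1 clk=1 s2=0
t0.Δ2 s1=1 s7=1 s5=0 s8=1 s3=1 s0=1 s4=1 s6=1 clk=1 s2=0
t0.Δ3 s1=0 s7=1 s5=0 s8=1 s3=1 s0=1 s4=1 s6=1 clk=1 s2=0
t0.Δ4 s1=0 s7=1 s5=0 s8=1 s3=1 s0=1 s4=1 s6=1 clk=1 s2=1
t0.Δ5 s1=0 s7=1 s5=0 s8=1 s3=0 s0=1 s4=1 s6=1 clk=1 s2=1
t0.Δ6 s1=0 s7=1 s5=0 s8=1 s3=0 s0=1 s4=0 s6=1 clk=1 s2=1
t1.Δ0 s1=0 s7=1 s5=0 s8=1 s3=0 s0=1 s4=0 s6=1 clk=1 s2=1
t1.Δ1 s1=0 s7=1 s5=0 s8=1 s3=0 s0=1 s4=0 s6=1 clk=0 s2=1
t2.Δ0 s1=0 s7=1 s5=0 s8=1 s3=0 s0=1 s4=0 s6=1 clk=0 s2=1
t2.Δ1 s1=0 s7=1 s5=0 s8=1 s3=0 s0=1 s4=0 s6=1 clk=1 s2=1
t2.Δ2 s1=0 s7=1 s5=0 s8=0 s3=0 s0=1 s4=0 s6=0 clk=1 s2=1
t2.Δ3 s1=1 s7=1 s5=0 s8=0 s3=0 s0=1 s4=0 s6=0 clk=1 s2=1
t2.Δ4 s1=1 s7=1 s5=0 s8=0 s3=0 s0=1 s4=0 s6=0 clk=1 s2=0
t2.Δ5 s1=1 s7=1 s5=0 s8=0 s3=1 s0=1 s4=0 s6=0 clk=1 s2=0
t2.Δ6 s1=1 s7=1 s5=0 s8=0 s3=1 s0=1 s4=1 s6=0 clk=1 s2=0
t3.Δ0 s1=1 s7=1 s5=0 s8=0 s3=1 s0=1 s4=1 s6=0 clk=1 s2=0
t3.Δ1 s1=1 s7=1 s5=0 s8=0 s3=1 s0=1 s4=1 s6=0 clk=0 s2=0
t4.Δ0 s1=1 s7=1 s5=0 s8=0 s3=1 s0=1 s4=1 s6=0 clk=0 s2=0
t4.Δ1 s1=1 s7=1 s5=0 s8=0 s3=1 s0=1 s4=1 s6=0 clk=1 s2=0
t4.Δ2 s1=1 s7=1 s5=0 s8=1 s3=1 s0=1 s4=1 s6=1 clk=1 s2=0
t4.Δ3 s1=0 s7=1 s5=0 s8=1 s3=1 s0=1 s4=1 s6=1 clk=1 s2=0
t4.Δ4 s1=0 s7=1 s5=0 s8=1 s3=1 s0=1 s4=1 s6=1 clk=1 s2=1
t4.Δ5 s1=0 s7=1 s5=0 s8=1 s3=0 s0=1 s4=1 s6=1 clk=1 s2=1
t4.Δ6 s1=0 s7=1 s5=0 s8=1 s3=0 s0=1 s4=0 s6=1 clk=1 s2=1
t5.Δ0 s1=0 s7=1 s5=0 s8=1 s3=0 s0=1 s4=0 s6=1 clk=1 s2=1
t5.Δ1 s1=0 s7=1 s5=0 s8=1 s3=0 s0=1 s4=0 s6=1 clk=0 s2=1
t6.Δ0 s1=0 s7=1 s5=0 s8=1 s3=0 s0=1 s4=0 s6=1 clk=0 s2=1
t6.Δ1 s1=0 s7=1 s5=0 s8=1 s3=0 s0=1 s4=0 s6=1 clk=1 s2=1
t6.Δ2 s1=0 s7=1 s5=0 s8=0 s3=0 s0=1 s4=0 s6=0 clk=1 s2=1
t6.Δ3 s1=1 s7=1 s5=0 s8=0 s3=0 s0=1 s4=0 s6=0 clk=1 s2=1
t6.Δ4 s1=1 s7=1 s5=0 s8=0 s3=0 s0=1 s4=0 s6=0 clk=1 s2=0
t6.Δ5 s1=1 s7=1 s5=0 s8=0 s3=1 s0=1 s4=0 s6=0 clk=1 s2=0
t6.Δ6 s1=1 s7=1 s5=0 s8=0 s3=1 s0=1 s4=1 s6=0 clk=1 s2=0
t7.Δ0 s1=1 s7=1 s5=0 s8=0 s3=1 s0=1 s4=1 s6=0 clk=1 s2=0
t7.Δ1 s1=1 s7=1 s5=0 s8=0 s3=1 s0=1 s4=1 s6=0 clk=0 s2=0
t8.Δ0 s1=1 s7=1 s5=0 s8=0 s3=1 s0=1 s4=1 s6=0 clk=0 s2=0
t8.Δ1 s1=1 s7=1 s5=0 s8=0 s3=1 s0=1 s4=1 s6=0 clk=1 s2=0
t8.Δ2 s1=1 s7=1 s5=0 s8=1 s3=1 s0=1 s4=1 s6=1 clk=1 s2=0
t8.Δ3 s1=0 s7=1 s5=0 s8=1 s3=1 s0=1 s4=1 s6=1 clk=1 s2=0
t8.Δ4 s1=0 s7=1 s5=0 s8=1 s3=1 s0=1 s4=1 s6=1 clk=1 s2=1
t8.Δ5 s1=0 s7=1 s5=0 s8=1 s3=0 s0=1 s4=1 s6=1 clk=1 s2=1
t8.Δ6 s1=0 s7=1 s5=0 s8=1 s3=0 s0=1 s4=0 s6=1 clk=1 s2=1

0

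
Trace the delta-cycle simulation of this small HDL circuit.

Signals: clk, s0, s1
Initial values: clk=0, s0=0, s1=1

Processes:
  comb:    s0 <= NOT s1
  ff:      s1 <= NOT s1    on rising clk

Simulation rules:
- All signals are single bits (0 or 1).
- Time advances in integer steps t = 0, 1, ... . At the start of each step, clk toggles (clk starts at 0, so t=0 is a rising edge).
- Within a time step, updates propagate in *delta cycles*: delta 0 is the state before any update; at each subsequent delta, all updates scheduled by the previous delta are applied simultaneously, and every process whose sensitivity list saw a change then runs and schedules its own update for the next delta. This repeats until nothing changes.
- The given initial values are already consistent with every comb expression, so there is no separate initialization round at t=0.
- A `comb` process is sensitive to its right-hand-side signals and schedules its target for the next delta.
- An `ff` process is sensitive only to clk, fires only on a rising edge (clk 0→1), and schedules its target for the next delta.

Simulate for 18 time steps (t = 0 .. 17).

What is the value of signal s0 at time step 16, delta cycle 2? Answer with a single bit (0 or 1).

0

t0.Δ0 s0=0 s1=1 clk=0
t0.Δ1 s0=0 s1=1 clk=1
t0.Δ2 s0=0 s1=0 clk=1
t0.Δ3 s0=1 s1=0 clk=1
t1.Δ0 s0=1 s1=0 clk=1
t1.Δ1 s0=1 s1=0 clk=0
t2.Δ0 s0=1 s1=0 clk=0
t2.Δ1 s0=1 s1=0 clk=1
t2.Δ2 s0=1 s1=1 clk=1
t2.Δ3 s0=0 s1=1 clk=1
t3.Δ0 s0=0 s1=1 clk=1
t3.Δ1 s0=0 s1=1 clk=0
t4.Δ0 s0=0 s1=1 clk=0
t4.Δ1 s0=0 s1=1 clk=1
t4.Δ2 s0=0 s1=0 clk=1
t4.Δ3 s0=1 s1=0 clk=1
t5.Δ0 s0=1 s1=0 clk=1
t5.Δ1 s0=1 s1=0 clk=0
t6.Δ0 s0=1 s1=0 clk=0
t6.Δ1 s0=1 s1=0 clk=1
t6.Δ2 s0=1 s1=1 clk=1
t6.Δ3 s0=0 s1=1 clk=1
t7.Δ0 s0=0 s1=1 clk=1
t7.Δ1 s0=0 s1=1 clk=0
t8.Δ0 s0=0 s1=1 clk=0
t8.Δ1 s0=0 s1=1 clk=1
t8.Δ2 s0=0 s1=0 clk=1
t8.Δ3 s0=1 s1=0 clk=1
t9.Δ0 s0=1 s1=0 clk=1
t9.Δ1 s0=1 s1=0 clk=0
t10.Δ0 s0=1 s1=0 clk=0
t10.Δ1 s0=1 s1=0 clk=1
t10.Δ2 s0=1 s1=1 clk=1
t10.Δ3 s0=0 s1=1 clk=1
t11.Δ0 s0=0 s1=1 clk=1
t11.Δ1 s0=0 s1=1 clk=0
t12.Δ0 s0=0 s1=1 clk=0
t12.Δ1 s0=0 s1=1 clk=1
t12.Δ2 s0=0 s1=0 clk=1
t12.Δ3 s0=1 s1=0 clk=1
t13.Δ0 s0=1 s1=0 clk=1
t13.Δ1 s0=1 s1=0 clk=0
t14.Δ0 s0=1 s1=0 clk=0
t14.Δ1 s0=1 s1=0 clk=1
t14.Δ2 s0=1 s1=1 clk=1
t14.Δ3 s0=0 s1=1 clk=1
t15.Δ0 s0=0 s1=1 clk=1
t15.Δ1 s0=0 s1=1 clk=0
t16.Δ0 s0=0 s1=1 clk=0
t16.Δ1 s0=0 s1=1 clk=1
t16.Δ2 s0=0 s1=0 clk=1
t16.Δ3 s0=1 s1=0 clk=1
t17.Δ0 s0=1 s1=0 clk=1
t17.Δ1 s0=1 s1=0 clk=0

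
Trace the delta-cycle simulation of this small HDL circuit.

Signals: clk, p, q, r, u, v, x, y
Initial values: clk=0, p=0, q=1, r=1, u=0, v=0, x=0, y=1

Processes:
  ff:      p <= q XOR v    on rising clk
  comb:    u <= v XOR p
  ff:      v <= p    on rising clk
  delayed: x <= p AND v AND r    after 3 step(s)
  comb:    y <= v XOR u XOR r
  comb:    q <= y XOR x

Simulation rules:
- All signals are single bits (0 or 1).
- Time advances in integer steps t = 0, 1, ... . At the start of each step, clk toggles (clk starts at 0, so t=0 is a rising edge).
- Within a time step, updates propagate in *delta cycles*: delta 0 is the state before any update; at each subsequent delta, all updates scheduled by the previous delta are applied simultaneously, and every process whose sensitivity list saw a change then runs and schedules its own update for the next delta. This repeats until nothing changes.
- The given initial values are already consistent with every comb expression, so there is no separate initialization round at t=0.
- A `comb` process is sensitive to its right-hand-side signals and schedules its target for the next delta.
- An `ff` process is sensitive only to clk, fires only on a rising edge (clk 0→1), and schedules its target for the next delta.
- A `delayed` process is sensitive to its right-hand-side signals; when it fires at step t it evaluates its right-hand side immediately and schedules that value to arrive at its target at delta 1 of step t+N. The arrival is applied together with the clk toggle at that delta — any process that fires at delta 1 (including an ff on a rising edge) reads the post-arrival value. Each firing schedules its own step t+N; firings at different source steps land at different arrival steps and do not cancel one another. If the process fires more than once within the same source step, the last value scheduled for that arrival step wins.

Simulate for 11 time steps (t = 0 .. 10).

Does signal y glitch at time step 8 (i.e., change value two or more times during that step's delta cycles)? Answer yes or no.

t0.Δ0 q=1 v=0 p=0 u=0 y=1 clk=0 r=1 x=0
t0.Δ1 q=1 v=0 p=0 u=0 y=1 clk=1 r=1 x=0
t0.Δ2 q=1 v=0 p=1 u=0 y=1 clk=1 r=1 x=0
t0.Δ3 q=1 v=0 p=1 u=1 y=1 clk=1 r=1 x=0
t0.Δ4 q=1 v=0 p=1 u=1 y=0 clk=1 r=1 x=0
t0.Δ5 q=0 v=0 p=1 u=1 y=0 clk=1 r=1 x=0
t1.Δ0 q=0 v=0 p=1 u=1 y=0 clk=1 r=1 x=0
t1.Δ1 q=0 v=0 p=1 u=1 y=0 clk=0 r=1 x=0
t2.Δ0 q=0 v=0 p=1 u=1 y=0 clk=0 r=1 x=0
t2.Δ1 q=0 v=0 p=1 u=1 y=0 clk=1 r=1 x=0
t2.Δ2 q=0 v=1 p=0 u=1 y=0 clk=1 r=1 x=0
t2.Δ3 q=0 v=1 p=0 u=1 y=1 clk=1 r=1 x=0
t2.Δ4 q=1 v=1 p=0 u=1 y=1 clk=1 r=1 x=0
t3.Δ0 q=1 v=1 p=0 u=1 y=1 clk=1 r=1 x=0
t3.Δ1 q=1 v=1 p=0 u=1 y=1 clk=0 r=1 x=0
t4.Δ0 q=1 v=1 p=0 u=1 y=1 clk=0 r=1 x=0
t4.Δ1 q=1 v=1 p=0 u=1 y=1 clk=1 r=1 x=0
t4.Δ2 q=1 v=0 p=0 u=1 y=1 clk=1 r=1 x=0
t4.Δ3 q=1 v=0 p=0 u=0 y=0 clk=1 r=1 x=0
t4.Δ4 q=0 v=0 p=0 u=0 y=1 clk=1 r=1 x=0
t4.Δ5 q=1 v=0 p=0 u=0 y=1 clk=1 r=1 x=0
t5.Δ0 q=1 v=0 p=0 u=0 y=1 clk=1 r=1 x=0
t5.Δ1 q=1 v=0 p=0 u=0 y=1 clk=0 r=1 x=0
t6.Δ0 q=1 v=0 p=0 u=0 y=1 clk=0 r=1 x=0
t6.Δ1 q=1 v=0 p=0 u=0 y=1 clk=1 r=1 x=0
t6.Δ2 q=1 v=0 p=1 u=0 y=1 clk=1 r=1 x=0
t6.Δ3 q=1 v=0 p=1 u=1 y=1 clk=1 r=1 x=0
t6.Δ4 q=1 v=0 p=1 u=1 y=0 clk=1 r=1 x=0
t6.Δ5 q=0 v=0 p=1 u=1 y=0 clk=1 r=1 x=0
t7.Δ0 q=0 v=0 p=1 u=1 y=0 clk=1 r=1 x=0
t7.Δ1 q=0 v=0 p=1 u=1 y=0 clk=0 r=1 x=0
t8.Δ0 q=0 v=0 p=1 u=1 y=0 clk=0 r=1 x=0
t8.Δ1 q=0 v=0 p=1 u=1 y=0 clk=1 r=1 x=0
t8.Δ2 q=0 v=1 p=0 u=1 y=0 clk=1 r=1 x=0
t8.Δ3 q=0 v=1 p=0 u=1 y=1 clk=1 r=1 x=0
t8.Δ4 q=1 v=1 p=0 u=1 y=1 clk=1 r=1 x=0
t9.Δ0 q=1 v=1 p=0 u=1 y=1 clk=1 r=1 x=0
t9.Δ1 q=1 v=1 p=0 u=1 y=1 clk=0 r=1 x=0
t10.Δ0 q=1 v=1 p=0 u=1 y=1 clk=0 r=1 x=0
t10.Δ1 q=1 v=1 p=0 u=1 y=1 clk=1 r=1 x=0
t10.Δ2 q=1 v=0 p=0 u=1 y=1 clk=1 r=1 x=0
t10.Δ3 q=1 v=0 p=0 u=0 y=0 clk=1 r=1 x=0
t10.Δ4 q=0 v=0 p=0 u=0 y=1 clk=1 r=1 x=0
t10.Δ5 q=1 v=0 p=0 u=0 y=1 clk=1 r=1 x=0

no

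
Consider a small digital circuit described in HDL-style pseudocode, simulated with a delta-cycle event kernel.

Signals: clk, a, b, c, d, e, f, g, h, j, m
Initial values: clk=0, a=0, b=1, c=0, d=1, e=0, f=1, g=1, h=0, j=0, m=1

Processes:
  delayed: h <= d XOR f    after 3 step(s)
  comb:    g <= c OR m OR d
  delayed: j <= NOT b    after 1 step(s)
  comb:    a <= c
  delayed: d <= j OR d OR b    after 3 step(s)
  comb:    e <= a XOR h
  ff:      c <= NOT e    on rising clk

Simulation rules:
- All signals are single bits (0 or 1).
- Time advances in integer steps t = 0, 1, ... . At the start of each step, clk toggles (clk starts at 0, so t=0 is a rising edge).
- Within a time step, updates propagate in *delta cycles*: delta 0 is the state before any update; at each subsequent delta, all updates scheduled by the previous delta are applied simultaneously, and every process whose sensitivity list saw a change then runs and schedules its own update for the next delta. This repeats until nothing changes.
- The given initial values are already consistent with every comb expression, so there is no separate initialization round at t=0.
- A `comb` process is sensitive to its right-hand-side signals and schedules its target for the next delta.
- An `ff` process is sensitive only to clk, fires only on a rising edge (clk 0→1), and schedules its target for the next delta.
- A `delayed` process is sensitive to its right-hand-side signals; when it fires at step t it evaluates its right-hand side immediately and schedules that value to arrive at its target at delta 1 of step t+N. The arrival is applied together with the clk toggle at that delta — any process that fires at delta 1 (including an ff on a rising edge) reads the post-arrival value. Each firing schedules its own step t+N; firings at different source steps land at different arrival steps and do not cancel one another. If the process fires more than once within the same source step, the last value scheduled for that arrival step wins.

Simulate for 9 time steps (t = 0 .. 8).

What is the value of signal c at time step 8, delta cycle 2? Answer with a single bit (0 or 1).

1

[bits: a,c,m,d,j,f,h,g,clk,b,e]
t=0: Δ0=00110101010 Δ1=00110101110 Δ2=01110101110 Δ3=11110101110 Δ4=11110101111 | 4Δ
t=1: Δ0=11110101111 Δ1=11110101011 | 1Δ
t=2: Δ0=11110101011 Δ1=11110101111 Δ2=10110101111 Δ3=00110101111 Δ4=00110101110 | 4Δ
t=3: Δ0=00110101110 Δ1=00110101010 | 1Δ
t=4: Δ0=00110101010 Δ1=00110101110 Δ2=01110101110 Δ3=11110101110 Δ4=11110101111 | 4Δ
t=5: Δ0=11110101111 Δ1=11110101011 | 1Δ
t=6: Δ0=11110101011 Δ1=11110101111 Δ2=10110101111 Δ3=00110101111 Δ4=00110101110 | 4Δ
t=7: Δ0=00110101110 Δ1=00110101010 | 1Δ
t=8: Δ0=00110101010 Δ1=00110101110 Δ2=01110101110 Δ3=11110101110 Δ4=11110101111 | 4Δ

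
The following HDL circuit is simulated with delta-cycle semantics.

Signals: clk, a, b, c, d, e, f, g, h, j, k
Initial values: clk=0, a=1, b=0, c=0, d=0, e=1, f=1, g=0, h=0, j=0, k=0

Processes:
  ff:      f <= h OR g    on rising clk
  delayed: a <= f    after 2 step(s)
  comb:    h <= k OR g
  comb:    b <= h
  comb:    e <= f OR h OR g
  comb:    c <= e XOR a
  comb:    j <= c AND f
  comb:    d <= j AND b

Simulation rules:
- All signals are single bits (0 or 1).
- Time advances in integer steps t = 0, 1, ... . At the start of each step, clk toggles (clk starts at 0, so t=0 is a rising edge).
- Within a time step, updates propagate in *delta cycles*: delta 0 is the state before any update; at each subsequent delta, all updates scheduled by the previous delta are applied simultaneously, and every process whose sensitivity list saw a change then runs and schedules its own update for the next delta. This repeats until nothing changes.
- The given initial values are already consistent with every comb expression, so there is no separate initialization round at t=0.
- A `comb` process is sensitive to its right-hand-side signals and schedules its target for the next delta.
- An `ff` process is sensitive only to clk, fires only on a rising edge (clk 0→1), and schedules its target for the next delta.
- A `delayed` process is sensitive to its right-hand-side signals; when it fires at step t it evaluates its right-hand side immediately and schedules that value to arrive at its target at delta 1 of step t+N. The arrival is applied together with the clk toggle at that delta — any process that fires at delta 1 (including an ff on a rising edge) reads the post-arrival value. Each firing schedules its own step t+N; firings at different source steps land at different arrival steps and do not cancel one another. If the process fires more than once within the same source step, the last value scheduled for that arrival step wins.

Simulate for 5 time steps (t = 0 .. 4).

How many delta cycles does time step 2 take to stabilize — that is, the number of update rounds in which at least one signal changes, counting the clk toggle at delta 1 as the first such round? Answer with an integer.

t=0 Δ0: g=0 e=1 clk=0 j=0 h=0 k=0 f=1 c=0 b=0 d=0 a=1
  Δ1: clk:0→1
  Δ2: f:1→0
  Δ3: e:1→0
  Δ4: c:0→1
  (4Δ to stable)
t=1 Δ0: g=0 e=0 clk=1 j=0 h=0 k=0 f=0 c=1 b=0 d=0 a=1
  Δ1: clk:1→0
  (1Δ to stable)
t=2 Δ0: g=0 e=0 clk=0 j=0 h=0 k=0 f=0 c=1 b=0 d=0 a=1
  Δ1: clk:0→1, a:1→0
  Δ2: c:1→0
  (2Δ to stable)
t=3 Δ0: g=0 e=0 clk=1 j=0 h=0 k=0 f=0 c=0 b=0 d=0 a=0
  Δ1: clk:1→0
  (1Δ to stable)
t=4 Δ0: g=0 e=0 clk=0 j=0 h=0 k=0 f=0 c=0 b=0 d=0 a=0
  Δ1: clk:0→1
  (1Δ to stable)

2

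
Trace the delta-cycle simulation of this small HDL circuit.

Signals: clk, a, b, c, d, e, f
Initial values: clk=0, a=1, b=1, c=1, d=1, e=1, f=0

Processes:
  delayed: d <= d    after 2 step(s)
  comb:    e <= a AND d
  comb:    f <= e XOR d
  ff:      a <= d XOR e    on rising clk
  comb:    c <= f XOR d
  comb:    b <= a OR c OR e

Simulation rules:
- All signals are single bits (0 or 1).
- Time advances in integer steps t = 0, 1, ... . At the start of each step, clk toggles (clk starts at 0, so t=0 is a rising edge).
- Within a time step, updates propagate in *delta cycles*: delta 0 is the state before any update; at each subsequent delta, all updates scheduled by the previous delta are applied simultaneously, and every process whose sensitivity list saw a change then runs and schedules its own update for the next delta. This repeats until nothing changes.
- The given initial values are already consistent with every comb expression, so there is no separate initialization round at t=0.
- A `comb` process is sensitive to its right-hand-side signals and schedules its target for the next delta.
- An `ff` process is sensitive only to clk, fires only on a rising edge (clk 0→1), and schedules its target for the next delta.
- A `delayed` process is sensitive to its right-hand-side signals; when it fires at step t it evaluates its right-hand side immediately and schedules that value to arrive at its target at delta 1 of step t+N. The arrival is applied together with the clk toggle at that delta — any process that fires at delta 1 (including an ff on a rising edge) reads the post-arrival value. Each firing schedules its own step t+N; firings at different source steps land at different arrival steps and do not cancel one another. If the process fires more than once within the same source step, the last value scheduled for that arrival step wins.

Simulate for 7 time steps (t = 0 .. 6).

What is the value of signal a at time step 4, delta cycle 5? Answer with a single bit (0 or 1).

[bits: a,e,clk,f,b,c,d]
t=0: Δ0=1100111 Δ1=1110111 Δ2=0110111 Δ3=0010111 Δ4=0011111 Δ5=0011101 Δ6=0011001 | 6Δ
t=1: Δ0=0011001 Δ1=0001001 | 1Δ
t=2: Δ0=0001001 Δ1=0011001 Δ2=1011001 Δ3=1111101 Δ4=1110101 Δ5=1110111 | 5Δ
t=3: Δ0=1110111 Δ1=1100111 | 1Δ
t=4: Δ0=1100111 Δ1=1110111 Δ2=0110111 Δ3=0010111 Δ4=0011111 Δ5=0011101 Δ6=0011001 | 6Δ
t=5: Δ0=0011001 Δ1=0001001 | 1Δ
t=6: Δ0=0001001 Δ1=0011001 Δ2=1011001 Δ3=1111101 Δ4=1110101 Δ5=1110111 | 5Δ

0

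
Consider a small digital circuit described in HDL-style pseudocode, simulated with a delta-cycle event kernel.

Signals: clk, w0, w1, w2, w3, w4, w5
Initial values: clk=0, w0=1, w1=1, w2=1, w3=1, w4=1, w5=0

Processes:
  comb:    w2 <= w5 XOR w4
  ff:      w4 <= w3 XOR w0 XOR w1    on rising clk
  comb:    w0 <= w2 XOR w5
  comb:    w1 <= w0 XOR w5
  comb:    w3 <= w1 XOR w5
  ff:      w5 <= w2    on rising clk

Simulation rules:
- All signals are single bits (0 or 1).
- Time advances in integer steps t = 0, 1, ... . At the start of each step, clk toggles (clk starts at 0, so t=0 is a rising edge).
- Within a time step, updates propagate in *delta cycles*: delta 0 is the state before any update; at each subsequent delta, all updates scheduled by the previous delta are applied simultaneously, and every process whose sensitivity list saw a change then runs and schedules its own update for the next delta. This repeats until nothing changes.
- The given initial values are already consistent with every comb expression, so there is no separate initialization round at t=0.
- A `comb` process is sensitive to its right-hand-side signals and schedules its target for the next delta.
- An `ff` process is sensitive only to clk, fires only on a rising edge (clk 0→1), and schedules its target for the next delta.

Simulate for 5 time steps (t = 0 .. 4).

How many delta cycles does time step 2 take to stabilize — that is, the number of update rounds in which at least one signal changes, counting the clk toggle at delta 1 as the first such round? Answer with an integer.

5

t=0 Δ0: w2=1 w4=1 w3=1 w5=0 w1=1 clk=0 w0=1
  Δ1: clk:0→1
  Δ2: w5:0→1
  Δ3: w2:1→0, w3:1→0, w1:1→0, w0:1→0
  Δ4: w3:0→1, w1:0→1, w0:0→1
  Δ5: w3:1→0, w1:1→0
  Δ6: w3:0→1
  (6Δ to stable)
t=1 Δ0: w2=0 w4=1 w3=1 w5=1 w1=0 clk=1 w0=1
  Δ1: clk:1→0
  (1Δ to stable)
t=2 Δ0: w2=0 w4=1 w3=1 w5=1 w1=0 clk=0 w0=1
  Δ1: clk:0→1
  Δ2: w4:1→0, w5:1→0
  Δ3: w3:1→0, w1:0→1, w0:1→0
  Δ4: w3:0→1, w1:1→0
  Δ5: w3:1→0
  (5Δ to stable)
t=3 Δ0: w2=0 w4=0 w3=0 w5=0 w1=0 clk=1 w0=0
  Δ1: clk:1→0
  (1Δ to stable)
t=4 Δ0: w2=0 w4=0 w3=0 w5=0 w1=0 clk=0 w0=0
  Δ1: clk:0→1
  (1Δ to stable)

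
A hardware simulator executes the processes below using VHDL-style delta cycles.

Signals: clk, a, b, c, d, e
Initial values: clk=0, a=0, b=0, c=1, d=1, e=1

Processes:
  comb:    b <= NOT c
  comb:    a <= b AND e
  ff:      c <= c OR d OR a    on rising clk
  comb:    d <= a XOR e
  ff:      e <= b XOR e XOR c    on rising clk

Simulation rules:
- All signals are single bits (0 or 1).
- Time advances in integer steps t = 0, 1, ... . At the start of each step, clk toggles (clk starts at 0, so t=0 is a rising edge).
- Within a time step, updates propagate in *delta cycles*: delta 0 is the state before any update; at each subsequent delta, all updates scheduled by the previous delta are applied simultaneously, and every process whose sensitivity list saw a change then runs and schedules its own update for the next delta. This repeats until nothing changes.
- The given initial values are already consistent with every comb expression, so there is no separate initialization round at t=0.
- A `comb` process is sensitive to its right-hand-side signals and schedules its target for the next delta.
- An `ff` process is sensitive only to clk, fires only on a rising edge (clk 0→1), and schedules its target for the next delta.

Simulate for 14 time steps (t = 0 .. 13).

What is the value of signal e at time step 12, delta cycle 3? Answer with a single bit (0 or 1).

t=0 Δ0: clk=0 b=0 d=1 e=1 c=1 a=0
  Δ1: clk:0→1
  Δ2: e:1→0
  Δ3: d:1→0
  (3Δ to stable)
t=1 Δ0: clk=1 b=0 d=0 e=0 c=1 a=0
  Δ1: clk:1→0
  (1Δ to stable)
t=2 Δ0: clk=0 b=0 d=0 e=0 c=1 a=0
  Δ1: clk:0→1
  Δ2: e:0→1
  Δ3: d:0→1
  (3Δ to stable)
t=3 Δ0: clk=1 b=0 d=1 e=1 c=1 a=0
  Δ1: clk:1→0
  (1Δ to stable)
t=4 Δ0: clk=0 b=0 d=1 e=1 c=1 a=0
  Δ1: clk:0→1
  Δ2: e:1→0
  Δ3: d:1→0
  (3Δ to stable)
t=5 Δ0: clk=1 b=0 d=0 e=0 c=1 a=0
  Δ1: clk:1→0
  (1Δ to stable)
t=6 Δ0: clk=0 b=0 d=0 e=0 c=1 a=0
  Δ1: clk:0→1
  Δ2: e:0→1
  Δ3: d:0→1
  (3Δ to stable)
t=7 Δ0: clk=1 b=0 d=1 e=1 c=1 a=0
  Δ1: clk:1→0
  (1Δ to stable)
t=8 Δ0: clk=0 b=0 d=1 e=1 c=1 a=0
  Δ1: clk:0→1
  Δ2: e:1→0
  Δ3: d:1→0
  (3Δ to stable)
t=9 Δ0: clk=1 b=0 d=0 e=0 c=1 a=0
  Δ1: clk:1→0
  (1Δ to stable)
t=10 Δ0: clk=0 b=0 d=0 e=0 c=1 a=0
  Δ1: clk:0→1
  Δ2: e:0→1
  Δ3: d:0→1
  (3Δ to stable)
t=11 Δ0: clk=1 b=0 d=1 e=1 c=1 a=0
  Δ1: clk:1→0
  (1Δ to stable)
t=12 Δ0: clk=0 b=0 d=1 e=1 c=1 a=0
  Δ1: clk:0→1
  Δ2: e:1→0
  Δ3: d:1→0
  (3Δ to stable)
t=13 Δ0: clk=1 b=0 d=0 e=0 c=1 a=0
  Δ1: clk:1→0
  (1Δ to stable)

0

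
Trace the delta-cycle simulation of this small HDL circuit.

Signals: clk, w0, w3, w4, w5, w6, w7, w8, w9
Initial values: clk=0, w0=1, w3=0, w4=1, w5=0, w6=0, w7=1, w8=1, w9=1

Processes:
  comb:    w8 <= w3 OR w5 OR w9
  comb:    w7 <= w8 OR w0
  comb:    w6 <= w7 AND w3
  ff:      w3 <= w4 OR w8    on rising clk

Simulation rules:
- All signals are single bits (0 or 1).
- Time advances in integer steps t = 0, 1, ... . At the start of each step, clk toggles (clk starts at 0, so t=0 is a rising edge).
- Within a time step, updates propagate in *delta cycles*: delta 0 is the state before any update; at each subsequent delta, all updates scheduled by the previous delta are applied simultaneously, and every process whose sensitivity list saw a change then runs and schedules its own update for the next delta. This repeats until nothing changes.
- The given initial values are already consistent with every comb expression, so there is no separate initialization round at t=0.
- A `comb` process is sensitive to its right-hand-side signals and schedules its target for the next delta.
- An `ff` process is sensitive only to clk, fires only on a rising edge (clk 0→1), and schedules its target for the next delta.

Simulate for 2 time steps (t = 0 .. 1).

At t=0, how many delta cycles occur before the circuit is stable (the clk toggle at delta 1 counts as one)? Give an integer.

t=0 Δ0: clk=0 w9=1 w3=0 w7=1 w0=1 w5=0 w6=0 w4=1 w8=1
  Δ1: clk:0→1
  Δ2: w3:0→1
  Δ3: w6:0→1
  (3Δ to stable)
t=1 Δ0: clk=1 w9=1 w3=1 w7=1 w0=1 w5=0 w6=1 w4=1 w8=1
  Δ1: clk:1→0
  (1Δ to stable)

3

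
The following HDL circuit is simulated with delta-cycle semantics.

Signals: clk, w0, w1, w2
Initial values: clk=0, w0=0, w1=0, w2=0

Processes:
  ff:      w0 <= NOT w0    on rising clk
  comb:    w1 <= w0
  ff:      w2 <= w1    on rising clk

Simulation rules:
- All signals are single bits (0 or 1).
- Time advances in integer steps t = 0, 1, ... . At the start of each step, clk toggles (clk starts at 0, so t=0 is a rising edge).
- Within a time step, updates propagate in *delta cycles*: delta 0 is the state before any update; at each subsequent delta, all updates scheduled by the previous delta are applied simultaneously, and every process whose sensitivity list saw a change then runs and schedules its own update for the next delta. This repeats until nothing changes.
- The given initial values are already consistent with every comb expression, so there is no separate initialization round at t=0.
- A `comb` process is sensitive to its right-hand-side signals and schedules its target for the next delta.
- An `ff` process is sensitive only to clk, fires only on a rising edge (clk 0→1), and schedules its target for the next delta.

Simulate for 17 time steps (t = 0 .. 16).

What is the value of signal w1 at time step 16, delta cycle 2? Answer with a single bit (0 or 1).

0

t=0 Δ0: w1=0 clk=0 w2=0 w0=0
  Δ1: clk:0→1
  Δ2: w0:0→1
  Δ3: w1:0→1
  (3Δ to stable)
t=1 Δ0: w1=1 clk=1 w2=0 w0=1
  Δ1: clk:1→0
  (1Δ to stable)
t=2 Δ0: w1=1 clk=0 w2=0 w0=1
  Δ1: clk:0→1
  Δ2: w2:0→1, w0:1→0
  Δ3: w1:1→0
  (3Δ to stable)
t=3 Δ0: w1=0 clk=1 w2=1 w0=0
  Δ1: clk:1→0
  (1Δ to stable)
t=4 Δ0: w1=0 clk=0 w2=1 w0=0
  Δ1: clk:0→1
  Δ2: w2:1→0, w0:0→1
  Δ3: w1:0→1
  (3Δ to stable)
t=5 Δ0: w1=1 clk=1 w2=0 w0=1
  Δ1: clk:1→0
  (1Δ to stable)
t=6 Δ0: w1=1 clk=0 w2=0 w0=1
  Δ1: clk:0→1
  Δ2: w2:0→1, w0:1→0
  Δ3: w1:1→0
  (3Δ to stable)
t=7 Δ0: w1=0 clk=1 w2=1 w0=0
  Δ1: clk:1→0
  (1Δ to stable)
t=8 Δ0: w1=0 clk=0 w2=1 w0=0
  Δ1: clk:0→1
  Δ2: w2:1→0, w0:0→1
  Δ3: w1:0→1
  (3Δ to stable)
t=9 Δ0: w1=1 clk=1 w2=0 w0=1
  Δ1: clk:1→0
  (1Δ to stable)
t=10 Δ0: w1=1 clk=0 w2=0 w0=1
  Δ1: clk:0→1
  Δ2: w2:0→1, w0:1→0
  Δ3: w1:1→0
  (3Δ to stable)
t=11 Δ0: w1=0 clk=1 w2=1 w0=0
  Δ1: clk:1→0
  (1Δ to stable)
t=12 Δ0: w1=0 clk=0 w2=1 w0=0
  Δ1: clk:0→1
  Δ2: w2:1→0, w0:0→1
  Δ3: w1:0→1
  (3Δ to stable)
t=13 Δ0: w1=1 clk=1 w2=0 w0=1
  Δ1: clk:1→0
  (1Δ to stable)
t=14 Δ0: w1=1 clk=0 w2=0 w0=1
  Δ1: clk:0→1
  Δ2: w2:0→1, w0:1→0
  Δ3: w1:1→0
  (3Δ to stable)
t=15 Δ0: w1=0 clk=1 w2=1 w0=0
  Δ1: clk:1→0
  (1Δ to stable)
t=16 Δ0: w1=0 clk=0 w2=1 w0=0
  Δ1: clk:0→1
  Δ2: w2:1→0, w0:0→1
  Δ3: w1:0→1
  (3Δ to stable)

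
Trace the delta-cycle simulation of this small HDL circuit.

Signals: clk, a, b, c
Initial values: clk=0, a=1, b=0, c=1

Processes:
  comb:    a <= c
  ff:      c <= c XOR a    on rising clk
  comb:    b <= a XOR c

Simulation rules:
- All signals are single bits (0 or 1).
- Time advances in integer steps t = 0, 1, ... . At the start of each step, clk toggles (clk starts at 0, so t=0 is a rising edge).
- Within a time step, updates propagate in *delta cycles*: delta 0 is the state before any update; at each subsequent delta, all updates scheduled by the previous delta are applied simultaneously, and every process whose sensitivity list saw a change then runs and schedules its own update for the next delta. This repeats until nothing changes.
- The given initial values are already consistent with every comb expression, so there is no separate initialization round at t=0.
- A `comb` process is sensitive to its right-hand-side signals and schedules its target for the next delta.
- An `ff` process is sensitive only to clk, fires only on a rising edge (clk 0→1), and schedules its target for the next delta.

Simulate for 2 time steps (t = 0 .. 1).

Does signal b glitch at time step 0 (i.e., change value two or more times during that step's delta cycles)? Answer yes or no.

yes

t0.Δ0 a=1 b=0 clk=0 c=1
t0.Δ1 a=1 b=0 clk=1 c=1
t0.Δ2 a=1 b=0 clk=1 c=0
t0.Δ3 a=0 b=1 clk=1 c=0
t0.Δ4 a=0 b=0 clk=1 c=0
t1.Δ0 a=0 b=0 clk=1 c=0
t1.Δ1 a=0 b=0 clk=0 c=0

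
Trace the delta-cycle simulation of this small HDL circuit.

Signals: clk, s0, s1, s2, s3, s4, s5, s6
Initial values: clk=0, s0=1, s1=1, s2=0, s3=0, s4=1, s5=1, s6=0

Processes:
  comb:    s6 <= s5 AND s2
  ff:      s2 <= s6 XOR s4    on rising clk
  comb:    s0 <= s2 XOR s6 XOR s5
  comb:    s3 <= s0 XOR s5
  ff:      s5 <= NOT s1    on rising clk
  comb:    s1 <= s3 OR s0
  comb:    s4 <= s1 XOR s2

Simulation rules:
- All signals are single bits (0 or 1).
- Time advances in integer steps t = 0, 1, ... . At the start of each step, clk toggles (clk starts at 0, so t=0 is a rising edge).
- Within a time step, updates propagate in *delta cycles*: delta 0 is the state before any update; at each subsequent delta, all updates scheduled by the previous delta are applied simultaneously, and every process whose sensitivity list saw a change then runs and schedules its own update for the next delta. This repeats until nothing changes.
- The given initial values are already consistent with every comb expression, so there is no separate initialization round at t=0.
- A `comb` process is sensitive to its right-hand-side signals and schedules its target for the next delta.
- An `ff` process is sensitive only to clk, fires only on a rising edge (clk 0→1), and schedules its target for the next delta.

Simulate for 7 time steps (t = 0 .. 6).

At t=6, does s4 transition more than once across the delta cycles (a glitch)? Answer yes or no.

no

[bits: clk,s4,s2,s0,s3,s6,s1,s5]
t=0: Δ0=01010011 Δ1=11010011 Δ2=11110010 Δ3=10111010 | 3Δ
t=1: Δ0=10111010 Δ1=00111010 | 1Δ
t=2: Δ0=00111010 Δ1=10111010 Δ2=10011010 Δ3=11001010 Δ4=11000010 Δ5=11000000 Δ6=10000000 | 6Δ
t=3: Δ0=10000000 Δ1=00000000 | 1Δ
t=4: Δ0=00000000 Δ1=10000000 Δ2=10000001 Δ3=10011001 Δ4=10010011 Δ5=11010011 | 5Δ
t=5: Δ0=11010011 Δ1=01010011 | 1Δ
t=6: Δ0=01010011 Δ1=11010011 Δ2=11110010 Δ3=10111010 | 3Δ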